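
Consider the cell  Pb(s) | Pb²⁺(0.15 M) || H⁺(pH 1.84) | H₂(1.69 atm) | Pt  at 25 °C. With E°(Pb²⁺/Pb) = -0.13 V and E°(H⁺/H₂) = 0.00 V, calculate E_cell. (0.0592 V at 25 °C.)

0.039 V

The hydrogen couple is the cathode, so E°_cell = 0.13 V; n = 2.
[H⁺] = 10^(−1.84) = 0.014 M, and Q = [Pb²⁺]·P(H₂) / [H⁺]^2 = 1210.
E = E° − (0.0592/2) log Q = 0.13 − (0.0592/2)(3.084) = 0.039 V.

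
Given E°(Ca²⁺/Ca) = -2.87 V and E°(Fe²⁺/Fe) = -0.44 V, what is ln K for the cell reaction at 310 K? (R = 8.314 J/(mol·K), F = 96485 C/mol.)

E°_cell = -0.44 − (-2.87) = 2.43 V, with n = 2 electrons transferred.
At equilibrium E = 0, so the Nernst equation gives ln K = nFE°/RT = (2)(96485)(2.43)/((8.314)(310)) = 181.94.

ln K = 181.9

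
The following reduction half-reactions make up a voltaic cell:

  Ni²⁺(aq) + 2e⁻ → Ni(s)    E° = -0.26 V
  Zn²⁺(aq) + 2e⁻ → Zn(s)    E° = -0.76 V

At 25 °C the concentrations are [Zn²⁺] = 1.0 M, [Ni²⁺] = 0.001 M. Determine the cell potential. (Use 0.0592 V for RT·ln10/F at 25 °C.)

The Ni²⁺/Ni couple has the higher reduction potential and acts as the cathode, so E°_cell = -0.26 − (-0.76) = 0.50 V.
Balancing electrons gives n = 2; the reaction quotient is Q = [Zn²⁺]/[Ni²⁺] = 1000.
At 25 °C, E = E° − (0.0592/n) log Q = 0.50 − (0.0592/2)(3.000) = 0.500 − 0.089 = 0.411 V.

0.411 V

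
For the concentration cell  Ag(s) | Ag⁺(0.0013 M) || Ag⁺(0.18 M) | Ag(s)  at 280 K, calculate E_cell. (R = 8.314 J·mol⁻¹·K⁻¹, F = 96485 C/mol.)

0.12 V

Both half-cells are Ag⁺/Ag, so E°_cell = 0. The concentrated side is the cathode; the cell reaction moves Ag⁺ from high to low concentration with n = 1.
Q = [Ag⁺]_dilute/[Ag⁺]_conc = 0.0013/0.18 = 0.00722.
E = 0 − (RT/nF) ln Q = −((8.314×280)/(1×96485))(-4.931) = 0.1190 V.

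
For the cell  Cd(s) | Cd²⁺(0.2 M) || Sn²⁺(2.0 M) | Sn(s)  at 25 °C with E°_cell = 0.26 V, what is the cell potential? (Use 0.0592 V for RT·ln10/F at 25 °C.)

0.290 V

Balancing electrons gives n = 2; the reaction quotient is Q = [Cd²⁺]/[Sn²⁺] = 0.100.
At 25 °C, E = E° − (0.0592/n) log Q = 0.26 − (0.0592/2)(-1.000) = 0.260 + 0.030 = 0.290 V.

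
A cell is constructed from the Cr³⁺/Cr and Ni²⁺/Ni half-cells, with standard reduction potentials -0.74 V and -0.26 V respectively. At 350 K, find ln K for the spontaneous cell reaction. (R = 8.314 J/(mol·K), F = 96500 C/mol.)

ln K = 95.5

E°_cell = -0.26 − (-0.74) = 0.48 V, with n = 6 electrons transferred.
At equilibrium E = 0, so the Nernst equation gives ln K = nFE°/RT = (6)(96500)(0.48)/((8.314)(350)) = 95.51.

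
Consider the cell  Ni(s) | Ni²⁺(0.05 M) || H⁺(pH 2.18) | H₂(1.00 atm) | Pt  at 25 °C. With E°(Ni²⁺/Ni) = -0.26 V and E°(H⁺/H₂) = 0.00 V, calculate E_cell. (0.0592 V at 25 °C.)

0.17 V

The hydrogen couple is the cathode, so E°_cell = 0.26 V; n = 2.
[H⁺] = 10^(−2.18) = 0.0066 M, and Q = [Ni²⁺]·P(H₂) / [H⁺]^2 = 1150.
E = E° − (0.0592/2) log Q = 0.26 − (0.0592/2)(3.059) = 0.169 V.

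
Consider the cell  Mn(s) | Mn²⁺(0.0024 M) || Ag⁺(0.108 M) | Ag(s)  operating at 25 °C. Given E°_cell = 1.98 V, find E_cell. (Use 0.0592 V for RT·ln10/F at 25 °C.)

2.00 V

Balancing electrons gives n = 2; the reaction quotient is Q = [Mn²⁺]/[Ag⁺]^2 = 0.206.
At 25 °C, E = E° − (0.0592/n) log Q = 1.98 − (0.0592/2)(-0.687) = 1.980 + 0.020 = 2.000 V.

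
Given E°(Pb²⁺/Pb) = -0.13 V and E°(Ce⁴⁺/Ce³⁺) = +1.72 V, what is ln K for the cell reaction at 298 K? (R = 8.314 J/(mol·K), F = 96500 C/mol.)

E°_cell = +1.72 − (-0.13) = 1.85 V, with n = 2 electrons transferred.
At equilibrium E = 0, so the Nernst equation gives ln K = nFE°/RT = (2)(96500)(1.85)/((8.314)(298)) = 144.11.

ln K = 144.1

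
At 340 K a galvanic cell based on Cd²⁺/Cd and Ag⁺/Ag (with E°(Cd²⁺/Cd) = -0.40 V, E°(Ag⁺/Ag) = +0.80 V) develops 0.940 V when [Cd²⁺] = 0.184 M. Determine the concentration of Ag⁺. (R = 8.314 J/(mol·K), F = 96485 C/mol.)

6 × 10^-5 M

From the Nernst equation, ln Q = nF(E° − E)/RT = 2×96485×(1.20 − 0.940)/(8.314×340) = 17.749, so Q = 5.11 × 10^7.
With Q = [Cd²⁺]/[Ag⁺]^2 and the known concentrations, [Ag⁺]^2 in the denominator gives [Ag⁺] = 6 × 10^-5 M.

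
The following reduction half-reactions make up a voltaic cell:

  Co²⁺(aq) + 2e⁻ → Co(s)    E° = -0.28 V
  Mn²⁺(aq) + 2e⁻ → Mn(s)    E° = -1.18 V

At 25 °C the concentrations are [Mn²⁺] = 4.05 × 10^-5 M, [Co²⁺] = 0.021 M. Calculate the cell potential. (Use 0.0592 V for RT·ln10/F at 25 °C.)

0.980 V

The Co²⁺/Co couple has the higher reduction potential and acts as the cathode, so E°_cell = -0.28 − (-1.18) = 0.90 V.
Balancing electrons gives n = 2; the reaction quotient is Q = [Mn²⁺]/[Co²⁺] = 0.00193.
At 25 °C, E = E° − (0.0592/n) log Q = 0.90 − (0.0592/2)(-2.715) = 0.900 + 0.080 = 0.980 V.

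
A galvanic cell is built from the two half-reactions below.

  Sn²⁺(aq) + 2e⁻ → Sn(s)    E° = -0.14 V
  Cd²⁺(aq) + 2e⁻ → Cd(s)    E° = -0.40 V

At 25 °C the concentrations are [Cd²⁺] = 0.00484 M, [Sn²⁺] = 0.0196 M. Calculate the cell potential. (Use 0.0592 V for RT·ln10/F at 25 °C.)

The Sn²⁺/Sn couple has the higher reduction potential and acts as the cathode, so E°_cell = -0.14 − (-0.40) = 0.26 V.
Balancing electrons gives n = 2; the reaction quotient is Q = [Cd²⁺]/[Sn²⁺] = 0.247.
At 25 °C, E = E° − (0.0592/n) log Q = 0.26 − (0.0592/2)(-0.607) = 0.260 + 0.018 = 0.278 V.

0.278 V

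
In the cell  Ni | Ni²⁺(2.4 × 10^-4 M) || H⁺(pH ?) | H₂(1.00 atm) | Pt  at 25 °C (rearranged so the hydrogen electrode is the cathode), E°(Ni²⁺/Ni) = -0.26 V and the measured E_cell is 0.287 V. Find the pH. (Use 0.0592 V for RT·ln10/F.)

E°_cell = 0.26 V and n = 2.
log Q = n(E° − E)/0.0592 = 2×(0.26 − 0.287)/0.0592 = -0.912.
With Q = [Ni²⁺]·P(H₂) / [H⁺]^2, solving for [H⁺] gives log[H⁺] = -1.354, so pH = 1.35.

pH = 1.35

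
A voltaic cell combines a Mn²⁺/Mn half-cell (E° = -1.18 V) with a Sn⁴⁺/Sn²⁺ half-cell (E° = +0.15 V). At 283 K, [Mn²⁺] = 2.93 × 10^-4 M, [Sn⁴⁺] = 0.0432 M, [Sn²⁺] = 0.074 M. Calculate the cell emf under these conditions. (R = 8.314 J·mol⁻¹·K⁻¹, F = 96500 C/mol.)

1.42 V

The Sn⁴⁺/Sn²⁺ couple has the higher reduction potential and acts as the cathode, so E°_cell = +0.15 − (-1.18) = 1.33 V.
Balancing electrons gives n = 2; the reaction quotient is Q = [Mn²⁺]·[Sn²⁺]/[Sn⁴⁺] = 5.02 × 10^-4.
E = E° − (RT/nF) ln Q = 1.33 − (8.314×283)/(2×96500) × (-7.597) = 1.330 + 0.093 = 1.423 V.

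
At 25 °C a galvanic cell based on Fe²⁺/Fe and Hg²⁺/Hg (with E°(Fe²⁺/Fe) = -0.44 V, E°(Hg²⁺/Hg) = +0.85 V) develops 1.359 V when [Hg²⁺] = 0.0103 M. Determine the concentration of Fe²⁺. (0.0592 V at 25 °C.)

From the Nernst equation, log Q = n(E° − E)/0.0592 = 2(1.29 − 1.359)/0.0592 = -2.331, so Q = 0.00467.
With Q = [Fe²⁺]/[Hg²⁺] and the known concentrations, [Fe²⁺] in the numerator gives [Fe²⁺] = 4.8 × 10^-5 M.

4.8 × 10^-5 M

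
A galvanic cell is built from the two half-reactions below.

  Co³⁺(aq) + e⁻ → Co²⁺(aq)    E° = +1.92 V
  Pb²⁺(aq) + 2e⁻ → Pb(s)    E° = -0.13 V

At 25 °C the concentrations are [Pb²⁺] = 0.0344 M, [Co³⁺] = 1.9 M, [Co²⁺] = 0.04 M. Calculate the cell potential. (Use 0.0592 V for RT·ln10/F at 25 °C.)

The Co³⁺/Co²⁺ couple has the higher reduction potential and acts as the cathode, so E°_cell = +1.92 − (-0.13) = 2.05 V.
Balancing electrons gives n = 2; the reaction quotient is Q = [Pb²⁺]·[Co²⁺]^2/[Co³⁺]^2 = 1.52 × 10^-5.
At 25 °C, E = E° − (0.0592/n) log Q = 2.05 − (0.0592/2)(-4.817) = 2.050 + 0.143 = 2.193 V.

2.19 V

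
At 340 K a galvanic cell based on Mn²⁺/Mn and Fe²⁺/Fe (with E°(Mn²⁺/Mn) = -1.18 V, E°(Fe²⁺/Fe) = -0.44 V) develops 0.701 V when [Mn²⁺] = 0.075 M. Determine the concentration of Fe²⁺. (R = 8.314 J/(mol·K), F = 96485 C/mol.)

From the Nernst equation, ln Q = nF(E° − E)/RT = 2×96485×(0.74 − 0.701)/(8.314×340) = 2.662, so Q = 14.3.
With Q = [Mn²⁺]/[Fe²⁺] and the known concentrations, [Fe²⁺] in the denominator gives [Fe²⁺] = 0.0052 M.

0.0052 M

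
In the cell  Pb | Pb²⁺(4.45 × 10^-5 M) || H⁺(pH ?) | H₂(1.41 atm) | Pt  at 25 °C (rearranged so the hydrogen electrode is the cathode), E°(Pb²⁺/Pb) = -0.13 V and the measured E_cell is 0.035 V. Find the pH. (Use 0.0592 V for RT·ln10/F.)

E°_cell = 0.13 V and n = 2.
log Q = n(E° − E)/0.0592 = 2×(0.13 − 0.035)/0.0592 = 3.209.
With Q = [Pb²⁺]·P(H₂) / [H⁺]^2, solving for [H⁺] gives log[H⁺] = -3.706, so pH = 3.71.

pH = 3.71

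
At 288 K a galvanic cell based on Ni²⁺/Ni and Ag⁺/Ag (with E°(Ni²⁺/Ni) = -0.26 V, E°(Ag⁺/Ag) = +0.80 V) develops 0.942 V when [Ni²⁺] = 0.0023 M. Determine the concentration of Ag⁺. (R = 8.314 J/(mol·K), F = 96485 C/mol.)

From the Nernst equation, ln Q = nF(E° − E)/RT = 2×96485×(1.06 − 0.942)/(8.314×288) = 9.510, so Q = 1.35 × 10^4.
With Q = [Ni²⁺]/[Ag⁺]^2 and the known concentrations, [Ag⁺]^2 in the denominator gives [Ag⁺] = 4.1 × 10^-4 M.

4.1 × 10^-4 M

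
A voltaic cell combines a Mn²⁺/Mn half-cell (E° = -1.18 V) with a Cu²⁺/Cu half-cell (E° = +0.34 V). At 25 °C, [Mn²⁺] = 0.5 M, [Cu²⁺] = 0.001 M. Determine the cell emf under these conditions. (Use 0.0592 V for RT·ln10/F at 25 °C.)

The Cu²⁺/Cu couple has the higher reduction potential and acts as the cathode, so E°_cell = +0.34 − (-1.18) = 1.52 V.
Balancing electrons gives n = 2; the reaction quotient is Q = [Mn²⁺]/[Cu²⁺] = 500.
At 25 °C, E = E° − (0.0592/n) log Q = 1.52 − (0.0592/2)(2.699) = 1.520 − 0.080 = 1.440 V.

1.44 V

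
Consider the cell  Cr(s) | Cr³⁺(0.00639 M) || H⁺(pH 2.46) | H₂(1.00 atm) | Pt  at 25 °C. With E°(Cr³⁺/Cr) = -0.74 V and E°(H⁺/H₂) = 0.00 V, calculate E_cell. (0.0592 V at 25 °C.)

0.64 V

The hydrogen couple is the cathode, so E°_cell = 0.74 V; n = 6.
[H⁺] = 10^(−2.46) = 0.0035 M, and Q = [Cr³⁺]^2·P(H₂)^3 / [H⁺]^6 = 2.35 × 10^10.
E = E° − (0.0592/6) log Q = 0.74 − (0.0592/6)(10.371) = 0.638 V.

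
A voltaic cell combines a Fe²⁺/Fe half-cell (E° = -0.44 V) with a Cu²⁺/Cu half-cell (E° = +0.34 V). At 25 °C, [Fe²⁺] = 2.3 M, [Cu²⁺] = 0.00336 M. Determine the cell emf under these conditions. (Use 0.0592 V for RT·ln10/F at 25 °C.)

0.696 V

The Cu²⁺/Cu couple has the higher reduction potential and acts as the cathode, so E°_cell = +0.34 − (-0.44) = 0.78 V.
Balancing electrons gives n = 2; the reaction quotient is Q = [Fe²⁺]/[Cu²⁺] = 685.
At 25 °C, E = E° − (0.0592/n) log Q = 0.78 − (0.0592/2)(2.835) = 0.780 − 0.084 = 0.696 V.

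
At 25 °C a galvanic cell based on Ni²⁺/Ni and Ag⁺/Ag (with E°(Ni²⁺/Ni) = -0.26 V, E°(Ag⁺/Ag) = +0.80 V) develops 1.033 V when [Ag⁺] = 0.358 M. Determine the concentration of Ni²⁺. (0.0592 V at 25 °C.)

From the Nernst equation, log Q = n(E° − E)/0.0592 = 2(1.06 − 1.033)/0.0592 = 0.912, so Q = 8.17.
With Q = [Ni²⁺]/[Ag⁺]^2 and the known concentrations, [Ni²⁺] in the numerator gives [Ni²⁺] = 1.0 M.

1.0 M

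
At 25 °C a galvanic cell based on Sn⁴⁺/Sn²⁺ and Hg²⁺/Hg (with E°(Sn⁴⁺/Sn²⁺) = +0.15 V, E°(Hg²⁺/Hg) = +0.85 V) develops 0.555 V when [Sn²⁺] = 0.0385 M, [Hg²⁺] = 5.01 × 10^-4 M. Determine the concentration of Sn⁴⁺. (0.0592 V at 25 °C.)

1.5 M

From the Nernst equation, log Q = n(E° − E)/0.0592 = 2(0.70 − 0.555)/0.0592 = 4.899, so Q = 7.92 × 10^4.
With Q = [Sn⁴⁺]/([Sn²⁺]·[Hg²⁺]) and the known concentrations, [Sn⁴⁺] in the numerator gives [Sn⁴⁺] = 1.5 M.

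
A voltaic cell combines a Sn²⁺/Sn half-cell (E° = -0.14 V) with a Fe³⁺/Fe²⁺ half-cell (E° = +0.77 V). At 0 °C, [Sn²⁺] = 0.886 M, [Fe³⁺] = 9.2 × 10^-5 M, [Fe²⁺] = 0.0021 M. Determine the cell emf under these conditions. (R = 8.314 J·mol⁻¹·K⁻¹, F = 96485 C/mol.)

The Fe³⁺/Fe²⁺ couple has the higher reduction potential and acts as the cathode, so E°_cell = +0.77 − (-0.14) = 0.91 V.
Balancing electrons gives n = 2; the reaction quotient is Q = [Sn²⁺]·[Fe²⁺]^2/[Fe³⁺]^2 = 462.
E = E° − (RT/nF) ln Q = 0.91 − (8.314×273)/(2×96485) × (6.135) = 0.910 − 0.072 = 0.838 V.

0.838 V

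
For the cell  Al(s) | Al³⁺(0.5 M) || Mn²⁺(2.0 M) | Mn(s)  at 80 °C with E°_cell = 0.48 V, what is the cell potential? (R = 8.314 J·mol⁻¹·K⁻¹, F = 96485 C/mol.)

0.498 V

Balancing electrons gives n = 6; the reaction quotient is Q = [Al³⁺]^2/[Mn²⁺]^3 = 0.0312.
E = E° − (RT/nF) ln Q = 0.48 − (8.314×353)/(6×96485) × (-3.466) = 0.480 + 0.018 = 0.498 V.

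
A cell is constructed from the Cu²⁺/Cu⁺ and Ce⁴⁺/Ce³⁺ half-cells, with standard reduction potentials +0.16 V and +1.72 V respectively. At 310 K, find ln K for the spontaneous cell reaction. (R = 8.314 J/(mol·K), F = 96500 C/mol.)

E°_cell = +1.72 − (+0.16) = 1.56 V, with n = 1 electron transferred.
At equilibrium E = 0, so the Nernst equation gives ln K = nFE°/RT = (1)(96500)(1.56)/((8.314)(310)) = 58.41.

ln K = 58.4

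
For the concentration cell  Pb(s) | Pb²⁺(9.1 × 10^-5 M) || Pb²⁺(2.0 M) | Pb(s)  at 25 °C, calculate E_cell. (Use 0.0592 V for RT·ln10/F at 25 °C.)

0.13 V

Both half-cells are Pb²⁺/Pb, so E°_cell = 0. The concentrated side is the cathode; the cell reaction moves Pb²⁺ from high to low concentration with n = 2.
Q = [Pb²⁺]_dilute/[Pb²⁺]_conc = 9.1 × 10^-5/2.0 = 4.55 × 10^-5.
E = 0 − (0.0592/2) log Q = −(0.0592/2)(-4.342) = 0.1285 V.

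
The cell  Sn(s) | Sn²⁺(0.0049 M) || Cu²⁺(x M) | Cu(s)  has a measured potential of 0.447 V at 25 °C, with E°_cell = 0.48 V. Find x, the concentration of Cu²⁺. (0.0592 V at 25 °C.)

From the Nernst equation, log Q = n(E° − E)/0.0592 = 2(0.48 − 0.447)/0.0592 = 1.115, so Q = 13.0.
With Q = [Sn²⁺]/[Cu²⁺] and the known concentrations, [Cu²⁺] in the denominator gives [Cu²⁺] = 3.8 × 10^-4 M.

3.8 × 10^-4 M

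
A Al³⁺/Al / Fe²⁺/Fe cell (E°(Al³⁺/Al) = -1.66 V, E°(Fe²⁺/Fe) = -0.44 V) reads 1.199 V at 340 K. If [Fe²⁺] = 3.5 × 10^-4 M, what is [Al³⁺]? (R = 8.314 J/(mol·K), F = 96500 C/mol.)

5.6 × 10^-5 M

From the Nernst equation, ln Q = nF(E° − E)/RT = 6×96500×(1.22 − 1.199)/(8.314×340) = 4.301, so Q = 73.8.
With Q = [Al³⁺]^2/[Fe²⁺]^3 and the known concentrations, [Al³⁺]^2 in the numerator gives [Al³⁺] = 5.6 × 10^-5 M.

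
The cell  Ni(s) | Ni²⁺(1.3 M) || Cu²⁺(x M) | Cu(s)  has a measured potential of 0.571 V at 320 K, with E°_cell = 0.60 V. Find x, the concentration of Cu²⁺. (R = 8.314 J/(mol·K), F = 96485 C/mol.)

0.16 M

From the Nernst equation, ln Q = nF(E° − E)/RT = 2×96485×(0.60 − 0.571)/(8.314×320) = 2.103, so Q = 8.19.
With Q = [Ni²⁺]/[Cu²⁺] and the known concentrations, [Cu²⁺] in the denominator gives [Cu²⁺] = 0.16 M.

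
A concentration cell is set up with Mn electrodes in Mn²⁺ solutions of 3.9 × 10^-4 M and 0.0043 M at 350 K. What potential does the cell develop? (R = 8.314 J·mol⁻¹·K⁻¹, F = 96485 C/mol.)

Both half-cells are Mn²⁺/Mn, so E°_cell = 0. The concentrated side is the cathode; the cell reaction moves Mn²⁺ from high to low concentration with n = 2.
Q = [Mn²⁺]_dilute/[Mn²⁺]_conc = 3.9 × 10^-4/0.0043 = 0.0907.
E = 0 − (RT/nF) ln Q = −((8.314×350)/(2×96485))(-2.400) = 0.0362 V.

0.036 V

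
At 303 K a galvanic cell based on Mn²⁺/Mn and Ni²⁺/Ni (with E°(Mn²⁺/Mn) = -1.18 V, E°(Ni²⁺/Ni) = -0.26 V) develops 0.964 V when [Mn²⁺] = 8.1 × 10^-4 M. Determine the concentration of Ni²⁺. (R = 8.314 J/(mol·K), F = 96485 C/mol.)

0.024 M

From the Nernst equation, ln Q = nF(E° − E)/RT = 2×96485×(0.92 − 0.964)/(8.314×303) = -3.370, so Q = 0.0344.
With Q = [Mn²⁺]/[Ni²⁺] and the known concentrations, [Ni²⁺] in the denominator gives [Ni²⁺] = 0.024 M.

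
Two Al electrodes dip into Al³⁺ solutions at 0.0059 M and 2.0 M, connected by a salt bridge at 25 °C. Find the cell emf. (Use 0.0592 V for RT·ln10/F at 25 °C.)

Both half-cells are Al³⁺/Al, so E°_cell = 0. The concentrated side is the cathode; the cell reaction moves Al³⁺ from high to low concentration with n = 3.
Q = [Al³⁺]_dilute/[Al³⁺]_conc = 0.0059/2.0 = 0.00295.
E = 0 − (0.0592/3) log Q = −(0.0592/3)(-2.530) = 0.0499 V.

0.050 V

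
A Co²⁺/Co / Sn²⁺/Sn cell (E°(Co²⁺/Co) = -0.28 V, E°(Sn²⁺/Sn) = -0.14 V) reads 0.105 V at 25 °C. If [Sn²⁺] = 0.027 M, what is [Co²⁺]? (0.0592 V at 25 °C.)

0.41 M

From the Nernst equation, log Q = n(E° − E)/0.0592 = 2(0.14 − 0.105)/0.0592 = 1.182, so Q = 15.2.
With Q = [Co²⁺]/[Sn²⁺] and the known concentrations, [Co²⁺] in the numerator gives [Co²⁺] = 0.41 M.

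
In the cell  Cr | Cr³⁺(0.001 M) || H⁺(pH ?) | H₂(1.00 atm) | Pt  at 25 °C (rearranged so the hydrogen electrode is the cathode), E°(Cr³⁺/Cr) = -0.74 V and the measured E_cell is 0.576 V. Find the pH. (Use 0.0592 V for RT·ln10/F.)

E°_cell = 0.74 V and n = 6.
log Q = n(E° − E)/0.0592 = 6×(0.74 − 0.576)/0.0592 = 16.622.
With Q = [Cr³⁺]^2·P(H₂)^3 / [H⁺]^6, solving for [H⁺] gives log[H⁺] = -3.770, so pH = 3.77.

pH = 3.77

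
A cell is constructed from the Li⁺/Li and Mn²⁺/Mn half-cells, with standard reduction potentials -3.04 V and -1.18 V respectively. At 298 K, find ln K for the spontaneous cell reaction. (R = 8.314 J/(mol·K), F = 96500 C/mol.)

ln K = 144.9

E°_cell = -1.18 − (-3.04) = 1.86 V, with n = 2 electrons transferred.
At equilibrium E = 0, so the Nernst equation gives ln K = nFE°/RT = (2)(96500)(1.86)/((8.314)(298)) = 144.89.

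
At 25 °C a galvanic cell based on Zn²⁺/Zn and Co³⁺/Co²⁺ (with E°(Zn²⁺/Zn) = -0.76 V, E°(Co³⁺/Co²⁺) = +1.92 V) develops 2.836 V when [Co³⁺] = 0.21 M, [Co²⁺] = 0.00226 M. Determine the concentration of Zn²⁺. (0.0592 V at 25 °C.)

From the Nernst equation, log Q = n(E° − E)/0.0592 = 2(2.68 − 2.836)/0.0592 = -5.270, so Q = 5.37 × 10^-6.
With Q = [Zn²⁺]·[Co²⁺]^2/[Co³⁺]^2 and the known concentrations, [Zn²⁺] in the numerator gives [Zn²⁺] = 0.046 M.

0.046 M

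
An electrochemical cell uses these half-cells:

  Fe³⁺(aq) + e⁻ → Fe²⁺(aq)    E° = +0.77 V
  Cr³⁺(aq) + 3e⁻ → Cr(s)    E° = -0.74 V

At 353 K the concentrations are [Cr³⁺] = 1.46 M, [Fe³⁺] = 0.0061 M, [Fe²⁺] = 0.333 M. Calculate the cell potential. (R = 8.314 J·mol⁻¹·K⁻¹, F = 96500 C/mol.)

1.38 V

The Fe³⁺/Fe²⁺ couple has the higher reduction potential and acts as the cathode, so E°_cell = +0.77 − (-0.74) = 1.51 V.
Balancing electrons gives n = 3; the reaction quotient is Q = [Cr³⁺]·[Fe²⁺]^3/[Fe³⁺]^3 = 2.38 × 10^5.
E = E° − (RT/nF) ln Q = 1.51 − (8.314×353)/(3×96500) × (12.378) = 1.510 − 0.125 = 1.385 V.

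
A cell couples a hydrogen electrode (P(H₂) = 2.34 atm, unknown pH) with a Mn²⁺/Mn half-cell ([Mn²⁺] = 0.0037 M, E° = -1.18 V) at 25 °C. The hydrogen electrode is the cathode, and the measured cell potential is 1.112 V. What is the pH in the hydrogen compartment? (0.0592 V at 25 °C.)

pH = 2.18

E°_cell = 1.18 V and n = 2.
log Q = n(E° − E)/0.0592 = 2×(1.18 − 1.112)/0.0592 = 2.297.
With Q = [Mn²⁺]·P(H₂) / [H⁺]^2, solving for [H⁺] gives log[H⁺] = -2.180, so pH = 2.18.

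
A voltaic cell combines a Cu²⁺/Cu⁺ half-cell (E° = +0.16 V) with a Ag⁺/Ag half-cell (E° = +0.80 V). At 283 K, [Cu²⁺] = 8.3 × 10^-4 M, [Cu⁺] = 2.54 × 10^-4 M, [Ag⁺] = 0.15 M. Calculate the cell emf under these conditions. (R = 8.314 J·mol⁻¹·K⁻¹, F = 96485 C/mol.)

The Ag⁺/Ag couple has the higher reduction potential and acts as the cathode, so E°_cell = +0.80 − (+0.16) = 0.64 V.
Balancing electrons gives n = 1; the reaction quotient is Q = [Cu²⁺]/([Cu⁺]·[Ag⁺]) = 21.8.
E = E° − (RT/nF) ln Q = 0.64 − (8.314×283)/(1×96485) × (3.081) = 0.640 − 0.075 = 0.565 V.

0.565 V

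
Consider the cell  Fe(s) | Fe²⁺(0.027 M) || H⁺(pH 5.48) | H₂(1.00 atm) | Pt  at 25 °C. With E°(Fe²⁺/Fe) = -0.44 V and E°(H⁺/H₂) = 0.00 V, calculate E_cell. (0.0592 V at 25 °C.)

The hydrogen couple is the cathode, so E°_cell = 0.44 V; n = 2.
[H⁺] = 10^(−5.48) = 3.3 × 10^-6 M, and Q = [Fe²⁺]·P(H₂) / [H⁺]^2 = 2.46 × 10^9.
E = E° − (0.0592/2) log Q = 0.44 − (0.0592/2)(9.391) = 0.162 V.

0.16 V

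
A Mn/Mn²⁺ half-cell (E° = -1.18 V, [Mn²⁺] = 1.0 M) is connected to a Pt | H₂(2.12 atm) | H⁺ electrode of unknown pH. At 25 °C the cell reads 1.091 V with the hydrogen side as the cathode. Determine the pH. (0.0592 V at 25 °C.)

E°_cell = 1.18 V and n = 2.
log Q = n(E° − E)/0.0592 = 2×(1.18 − 1.091)/0.0592 = 3.007.
With Q = [Mn²⁺]·P(H₂) / [H⁺]^2, solving for [H⁺] gives log[H⁺] = -1.340, so pH = 1.34.

pH = 1.34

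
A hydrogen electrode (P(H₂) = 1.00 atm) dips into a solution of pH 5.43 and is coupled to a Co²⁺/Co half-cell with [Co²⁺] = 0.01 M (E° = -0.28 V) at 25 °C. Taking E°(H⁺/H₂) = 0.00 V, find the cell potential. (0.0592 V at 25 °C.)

The hydrogen couple is the cathode, so E°_cell = 0.28 V; n = 2.
[H⁺] = 10^(−5.43) = 3.7 × 10^-6 M, and Q = [Co²⁺]·P(H₂) / [H⁺]^2 = 7.24 × 10^8.
E = E° − (0.0592/2) log Q = 0.28 − (0.0592/2)(8.860) = 0.018 V.

0.018 V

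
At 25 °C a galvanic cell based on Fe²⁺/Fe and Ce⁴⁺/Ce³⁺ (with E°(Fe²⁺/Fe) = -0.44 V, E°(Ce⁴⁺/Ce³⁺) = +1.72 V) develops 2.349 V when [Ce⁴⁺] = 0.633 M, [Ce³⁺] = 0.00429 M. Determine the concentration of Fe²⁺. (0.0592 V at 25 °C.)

0.009 M

From the Nernst equation, log Q = n(E° − E)/0.0592 = 2(2.16 − 2.349)/0.0592 = -6.385, so Q = 4.12 × 10^-7.
With Q = [Fe²⁺]·[Ce³⁺]^2/[Ce⁴⁺]^2 and the known concentrations, [Fe²⁺] in the numerator gives [Fe²⁺] = 0.009 M.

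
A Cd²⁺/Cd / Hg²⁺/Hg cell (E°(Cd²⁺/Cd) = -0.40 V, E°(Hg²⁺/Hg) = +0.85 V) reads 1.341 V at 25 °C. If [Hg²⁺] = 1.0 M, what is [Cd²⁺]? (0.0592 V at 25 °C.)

8.4 × 10^-4 M

From the Nernst equation, log Q = n(E° − E)/0.0592 = 2(1.25 − 1.341)/0.0592 = -3.074, so Q = 8.43 × 10^-4.
With Q = [Cd²⁺]/[Hg²⁺] and the known concentrations, [Cd²⁺] in the numerator gives [Cd²⁺] = 8.4 × 10^-4 M.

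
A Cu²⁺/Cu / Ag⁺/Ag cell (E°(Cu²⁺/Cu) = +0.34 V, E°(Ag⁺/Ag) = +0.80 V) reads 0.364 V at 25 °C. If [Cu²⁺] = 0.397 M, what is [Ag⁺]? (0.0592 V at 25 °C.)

0.015 M

From the Nernst equation, log Q = n(E° − E)/0.0592 = 2(0.46 − 0.364)/0.0592 = 3.243, so Q = 1750.
With Q = [Cu²⁺]/[Ag⁺]^2 and the known concentrations, [Ag⁺]^2 in the denominator gives [Ag⁺] = 0.015 M.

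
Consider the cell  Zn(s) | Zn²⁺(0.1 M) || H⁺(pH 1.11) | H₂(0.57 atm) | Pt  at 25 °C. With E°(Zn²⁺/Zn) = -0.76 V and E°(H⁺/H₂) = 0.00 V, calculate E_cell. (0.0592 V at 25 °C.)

The hydrogen couple is the cathode, so E°_cell = 0.76 V; n = 2.
[H⁺] = 10^(−1.11) = 0.078 M, and Q = [Zn²⁺]·P(H₂) / [H⁺]^2 = 9.46.
E = E° − (0.0592/2) log Q = 0.76 − (0.0592/2)(0.976) = 0.731 V.

0.73 V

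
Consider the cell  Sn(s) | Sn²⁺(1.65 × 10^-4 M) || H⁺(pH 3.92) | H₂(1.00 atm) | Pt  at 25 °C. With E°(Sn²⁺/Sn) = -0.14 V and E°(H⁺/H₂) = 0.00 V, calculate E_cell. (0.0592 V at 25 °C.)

0.020 V

The hydrogen couple is the cathode, so E°_cell = 0.14 V; n = 2.
[H⁺] = 10^(−3.92) = 1.2 × 10^-4 M, and Q = [Sn²⁺]·P(H₂) / [H⁺]^2 = 1.14 × 10^4.
E = E° − (0.0592/2) log Q = 0.14 − (0.0592/2)(4.057) = 0.020 V.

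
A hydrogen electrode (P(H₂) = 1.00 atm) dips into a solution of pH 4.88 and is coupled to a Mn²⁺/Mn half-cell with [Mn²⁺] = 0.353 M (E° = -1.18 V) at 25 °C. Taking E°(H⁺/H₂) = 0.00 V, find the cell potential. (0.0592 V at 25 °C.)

The hydrogen couple is the cathode, so E°_cell = 1.18 V; n = 2.
[H⁺] = 10^(−4.88) = 1.3 × 10^-5 M, and Q = [Mn²⁺]·P(H₂) / [H⁺]^2 = 2.03 × 10^9.
E = E° − (0.0592/2) log Q = 1.18 − (0.0592/2)(9.308) = 0.904 V.

0.90 V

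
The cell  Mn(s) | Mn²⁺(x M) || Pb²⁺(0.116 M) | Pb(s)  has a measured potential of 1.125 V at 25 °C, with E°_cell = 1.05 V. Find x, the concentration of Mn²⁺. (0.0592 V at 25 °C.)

3.4 × 10^-4 M

From the Nernst equation, log Q = n(E° − E)/0.0592 = 2(1.05 − 1.125)/0.0592 = -2.534, so Q = 0.00293.
With Q = [Mn²⁺]/[Pb²⁺] and the known concentrations, [Mn²⁺] in the numerator gives [Mn²⁺] = 3.4 × 10^-4 M.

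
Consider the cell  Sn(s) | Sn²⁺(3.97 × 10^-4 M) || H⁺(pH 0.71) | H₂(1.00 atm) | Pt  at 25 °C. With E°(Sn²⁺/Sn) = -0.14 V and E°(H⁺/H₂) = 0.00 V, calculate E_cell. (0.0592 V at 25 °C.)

0.20 V

The hydrogen couple is the cathode, so E°_cell = 0.14 V; n = 2.
[H⁺] = 10^(−0.71) = 0.19 M, and Q = [Sn²⁺]·P(H₂) / [H⁺]^2 = 0.0104.
E = E° − (0.0592/2) log Q = 0.14 − (0.0592/2)(-1.981) = 0.199 V.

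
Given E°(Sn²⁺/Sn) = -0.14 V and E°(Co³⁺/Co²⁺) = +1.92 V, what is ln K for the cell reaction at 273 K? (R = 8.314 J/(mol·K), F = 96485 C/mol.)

ln K = 175.1

E°_cell = +1.92 − (-0.14) = 2.06 V, with n = 2 electrons transferred.
At equilibrium E = 0, so the Nernst equation gives ln K = nFE°/RT = (2)(96485)(2.06)/((8.314)(273)) = 175.14.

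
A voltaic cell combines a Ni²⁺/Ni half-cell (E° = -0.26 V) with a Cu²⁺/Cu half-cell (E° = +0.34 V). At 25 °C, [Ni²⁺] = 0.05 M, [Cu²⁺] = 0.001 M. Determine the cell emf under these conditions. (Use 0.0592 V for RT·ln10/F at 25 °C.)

0.550 V

The Cu²⁺/Cu couple has the higher reduction potential and acts as the cathode, so E°_cell = +0.34 − (-0.26) = 0.60 V.
Balancing electrons gives n = 2; the reaction quotient is Q = [Ni²⁺]/[Cu²⁺] = 50.0.
At 25 °C, E = E° − (0.0592/n) log Q = 0.60 − (0.0592/2)(1.699) = 0.600 − 0.050 = 0.550 V.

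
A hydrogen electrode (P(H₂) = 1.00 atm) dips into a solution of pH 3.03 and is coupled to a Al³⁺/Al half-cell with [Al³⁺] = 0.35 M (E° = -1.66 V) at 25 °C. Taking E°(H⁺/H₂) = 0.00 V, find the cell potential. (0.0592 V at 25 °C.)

The hydrogen couple is the cathode, so E°_cell = 1.66 V; n = 6.
[H⁺] = 10^(−3.03) = 9.3 × 10^-4 M, and Q = [Al³⁺]^2·P(H₂)^3 / [H⁺]^6 = 1.85 × 10^17.
E = E° − (0.0592/6) log Q = 1.66 − (0.0592/6)(17.268) = 1.490 V.

1.49 V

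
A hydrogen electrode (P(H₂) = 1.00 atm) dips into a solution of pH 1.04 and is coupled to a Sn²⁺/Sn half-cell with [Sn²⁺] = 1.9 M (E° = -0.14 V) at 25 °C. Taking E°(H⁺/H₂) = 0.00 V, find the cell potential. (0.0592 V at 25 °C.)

0.070 V

The hydrogen couple is the cathode, so E°_cell = 0.14 V; n = 2.
[H⁺] = 10^(−1.04) = 0.091 M, and Q = [Sn²⁺]·P(H₂) / [H⁺]^2 = 228.
E = E° − (0.0592/2) log Q = 0.14 − (0.0592/2)(2.359) = 0.070 V.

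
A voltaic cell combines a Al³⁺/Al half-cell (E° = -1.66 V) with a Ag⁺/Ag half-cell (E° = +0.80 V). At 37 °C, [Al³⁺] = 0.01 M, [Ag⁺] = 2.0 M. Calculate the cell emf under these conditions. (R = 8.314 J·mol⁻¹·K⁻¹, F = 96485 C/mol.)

The Ag⁺/Ag couple has the higher reduction potential and acts as the cathode, so E°_cell = +0.80 − (-1.66) = 2.46 V.
Balancing electrons gives n = 3; the reaction quotient is Q = [Al³⁺]/[Ag⁺]^3 = 0.00125.
E = E° − (RT/nF) ln Q = 2.46 − (8.314×310)/(3×96485) × (-6.685) = 2.460 + 0.060 = 2.520 V.

2.52 V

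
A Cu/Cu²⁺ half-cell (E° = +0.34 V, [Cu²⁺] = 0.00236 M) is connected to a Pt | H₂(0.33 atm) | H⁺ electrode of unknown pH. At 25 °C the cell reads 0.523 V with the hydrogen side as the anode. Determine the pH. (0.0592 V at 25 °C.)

pH = 4.65

E°_cell = 0.34 V and n = 2.
log Q = n(E° − E)/0.0592 = 2×(0.34 − 0.523)/0.0592 = -6.182.
With Q = [H⁺]^2 / ([Cu²⁺]·P(H₂)), solving for [H⁺] gives log[H⁺] = -4.646, so pH = 4.65.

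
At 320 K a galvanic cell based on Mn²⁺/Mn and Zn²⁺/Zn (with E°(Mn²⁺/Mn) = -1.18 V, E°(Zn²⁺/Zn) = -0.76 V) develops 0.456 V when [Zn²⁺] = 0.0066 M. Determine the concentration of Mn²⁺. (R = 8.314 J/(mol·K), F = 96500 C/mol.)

4.8 × 10^-4 M

From the Nernst equation, ln Q = nF(E° − E)/RT = 2×96500×(0.42 − 0.456)/(8.314×320) = -2.612, so Q = 0.0734.
With Q = [Mn²⁺]/[Zn²⁺] and the known concentrations, [Mn²⁺] in the numerator gives [Mn²⁺] = 4.8 × 10^-4 M.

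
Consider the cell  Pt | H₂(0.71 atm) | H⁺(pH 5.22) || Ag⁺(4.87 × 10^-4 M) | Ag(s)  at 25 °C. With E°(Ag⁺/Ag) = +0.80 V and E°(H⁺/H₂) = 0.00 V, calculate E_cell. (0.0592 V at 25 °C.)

0.91 V

The Ag⁺/Ag couple is the cathode, so E°_cell = 0.80 V; n = 2.
[H⁺] = 10^(−5.22) = 6 × 10^-6 M, and Q = [H⁺]^2 / ([Ag⁺]^2·P(H₂)) = 2.16 × 10^-4.
E = E° − (0.0592/2) log Q = 0.80 − (0.0592/2)(-3.666) = 0.909 V.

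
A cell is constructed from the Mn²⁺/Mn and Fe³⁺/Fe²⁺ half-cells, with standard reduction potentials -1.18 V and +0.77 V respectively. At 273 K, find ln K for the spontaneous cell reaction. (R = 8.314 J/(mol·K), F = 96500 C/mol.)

ln K = 165.8

E°_cell = +0.77 − (-1.18) = 1.95 V, with n = 2 electrons transferred.
At equilibrium E = 0, so the Nernst equation gives ln K = nFE°/RT = (2)(96500)(1.95)/((8.314)(273)) = 165.81.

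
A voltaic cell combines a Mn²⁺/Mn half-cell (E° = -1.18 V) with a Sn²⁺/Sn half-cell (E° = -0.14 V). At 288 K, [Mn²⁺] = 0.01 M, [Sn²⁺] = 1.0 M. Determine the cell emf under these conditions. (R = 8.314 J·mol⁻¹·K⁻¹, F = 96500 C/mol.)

The Sn²⁺/Sn couple has the higher reduction potential and acts as the cathode, so E°_cell = -0.14 − (-1.18) = 1.04 V.
Balancing electrons gives n = 2; the reaction quotient is Q = [Mn²⁺]/[Sn²⁺] = 0.0100.
E = E° − (RT/nF) ln Q = 1.04 − (8.314×288)/(2×96500) × (-4.605) = 1.040 + 0.057 = 1.097 V.

1.10 V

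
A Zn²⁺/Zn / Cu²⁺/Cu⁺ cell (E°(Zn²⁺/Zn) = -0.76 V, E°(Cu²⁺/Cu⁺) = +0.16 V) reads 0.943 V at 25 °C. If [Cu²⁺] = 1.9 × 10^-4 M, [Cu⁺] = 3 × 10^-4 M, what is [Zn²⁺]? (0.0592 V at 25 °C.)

From the Nernst equation, log Q = n(E° − E)/0.0592 = 2(0.92 − 0.943)/0.0592 = -0.777, so Q = 0.167.
With Q = [Zn²⁺]·[Cu⁺]^2/[Cu²⁺]^2 and the known concentrations, [Zn²⁺] in the numerator gives [Zn²⁺] = 0.067 M.

0.067 M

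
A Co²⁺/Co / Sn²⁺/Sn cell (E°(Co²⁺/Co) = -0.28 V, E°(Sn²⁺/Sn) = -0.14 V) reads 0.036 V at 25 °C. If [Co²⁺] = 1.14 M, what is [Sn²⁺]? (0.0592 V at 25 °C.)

3.5 × 10^-4 M

From the Nernst equation, log Q = n(E° − E)/0.0592 = 2(0.14 − 0.036)/0.0592 = 3.514, so Q = 3260.
With Q = [Co²⁺]/[Sn²⁺] and the known concentrations, [Sn²⁺] in the denominator gives [Sn²⁺] = 3.5 × 10^-4 M.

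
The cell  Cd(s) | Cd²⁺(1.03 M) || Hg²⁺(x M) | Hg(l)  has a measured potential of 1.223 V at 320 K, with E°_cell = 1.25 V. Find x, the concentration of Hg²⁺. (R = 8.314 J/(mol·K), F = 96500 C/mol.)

From the Nernst equation, ln Q = nF(E° − E)/RT = 2×96500×(1.25 − 1.223)/(8.314×320) = 1.959, so Q = 7.09.
With Q = [Cd²⁺]/[Hg²⁺] and the known concentrations, [Hg²⁺] in the denominator gives [Hg²⁺] = 0.15 M.

0.15 M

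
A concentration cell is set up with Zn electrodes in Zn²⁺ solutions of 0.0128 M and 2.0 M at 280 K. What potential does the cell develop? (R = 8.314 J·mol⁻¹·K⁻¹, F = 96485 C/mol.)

0.061 V

Both half-cells are Zn²⁺/Zn, so E°_cell = 0. The concentrated side is the cathode; the cell reaction moves Zn²⁺ from high to low concentration with n = 2.
Q = [Zn²⁺]_dilute/[Zn²⁺]_conc = 0.0128/2.0 = 0.00640.
E = 0 − (RT/nF) ln Q = −((8.314×280)/(2×96485))(-5.051) = 0.0609 V.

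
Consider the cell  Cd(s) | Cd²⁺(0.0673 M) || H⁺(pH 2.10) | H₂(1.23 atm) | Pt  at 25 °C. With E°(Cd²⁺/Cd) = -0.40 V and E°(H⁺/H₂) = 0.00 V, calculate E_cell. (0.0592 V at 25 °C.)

The hydrogen couple is the cathode, so E°_cell = 0.40 V; n = 2.
[H⁺] = 10^(−2.10) = 0.0079 M, and Q = [Cd²⁺]·P(H₂) / [H⁺]^2 = 1310.
E = E° − (0.0592/2) log Q = 0.40 − (0.0592/2)(3.118) = 0.308 V.

0.31 V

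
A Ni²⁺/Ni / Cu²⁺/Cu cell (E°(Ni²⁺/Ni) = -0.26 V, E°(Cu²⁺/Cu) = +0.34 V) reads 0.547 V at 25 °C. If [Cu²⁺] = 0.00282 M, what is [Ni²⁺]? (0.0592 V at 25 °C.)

From the Nernst equation, log Q = n(E° − E)/0.0592 = 2(0.60 − 0.547)/0.0592 = 1.791, so Q = 61.7.
With Q = [Ni²⁺]/[Cu²⁺] and the known concentrations, [Ni²⁺] in the numerator gives [Ni²⁺] = 0.17 M.

0.17 M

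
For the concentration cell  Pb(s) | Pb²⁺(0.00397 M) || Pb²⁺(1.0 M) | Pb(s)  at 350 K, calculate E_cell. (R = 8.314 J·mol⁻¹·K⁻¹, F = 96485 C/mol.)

Both half-cells are Pb²⁺/Pb, so E°_cell = 0. The concentrated side is the cathode; the cell reaction moves Pb²⁺ from high to low concentration with n = 2.
Q = [Pb²⁺]_dilute/[Pb²⁺]_conc = 0.00397/1.0 = 0.00397.
E = 0 − (RT/nF) ln Q = −((8.314×350)/(2×96485))(-5.529) = 0.0834 V.

0.083 V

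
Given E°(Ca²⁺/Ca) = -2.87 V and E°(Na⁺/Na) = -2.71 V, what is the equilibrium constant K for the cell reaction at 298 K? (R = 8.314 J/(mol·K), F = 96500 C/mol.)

2.6 × 10^5

E°_cell = -2.71 − (-2.87) = 0.16 V, with n = 2 electrons transferred.
At equilibrium E = 0, so the Nernst equation gives ln K = nFE°/RT = (2)(96500)(0.16)/((8.314)(298)) = 12.46.
K = e^12.46 = 2.6 × 10^5.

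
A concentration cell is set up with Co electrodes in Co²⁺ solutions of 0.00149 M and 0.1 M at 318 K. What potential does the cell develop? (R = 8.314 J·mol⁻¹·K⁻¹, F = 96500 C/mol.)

0.058 V

Both half-cells are Co²⁺/Co, so E°_cell = 0. The concentrated side is the cathode; the cell reaction moves Co²⁺ from high to low concentration with n = 2.
Q = [Co²⁺]_dilute/[Co²⁺]_conc = 0.00149/0.1 = 0.0149.
E = 0 − (RT/nF) ln Q = −((8.314×318)/(2×96500))(-4.206) = 0.0576 V.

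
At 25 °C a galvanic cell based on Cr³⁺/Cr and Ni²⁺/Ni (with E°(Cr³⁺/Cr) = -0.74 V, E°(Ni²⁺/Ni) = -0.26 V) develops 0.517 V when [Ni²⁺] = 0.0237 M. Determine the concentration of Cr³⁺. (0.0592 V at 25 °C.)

From the Nernst equation, log Q = n(E° − E)/0.0592 = 6(0.48 − 0.517)/0.0592 = -3.750, so Q = 1.78 × 10^-4.
With Q = [Cr³⁺]^2/[Ni²⁺]^3 and the known concentrations, [Cr³⁺]^2 in the numerator gives [Cr³⁺] = 4.9 × 10^-5 M.

4.9 × 10^-5 M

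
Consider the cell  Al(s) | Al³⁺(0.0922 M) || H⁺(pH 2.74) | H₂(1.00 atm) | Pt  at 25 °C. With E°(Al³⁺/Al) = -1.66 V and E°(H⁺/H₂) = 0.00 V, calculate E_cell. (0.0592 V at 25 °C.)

1.52 V

The hydrogen couple is the cathode, so E°_cell = 1.66 V; n = 6.
[H⁺] = 10^(−2.74) = 0.0018 M, and Q = [Al³⁺]^2·P(H₂)^3 / [H⁺]^6 = 2.34 × 10^14.
E = E° − (0.0592/6) log Q = 1.66 − (0.0592/6)(14.369) = 1.518 V.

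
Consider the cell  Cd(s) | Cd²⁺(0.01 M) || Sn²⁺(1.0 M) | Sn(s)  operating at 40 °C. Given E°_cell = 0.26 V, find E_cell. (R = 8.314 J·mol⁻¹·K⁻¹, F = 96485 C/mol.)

Balancing electrons gives n = 2; the reaction quotient is Q = [Cd²⁺]/[Sn²⁺] = 0.0100.
E = E° − (RT/nF) ln Q = 0.26 − (8.314×313)/(2×96485) × (-4.605) = 0.260 + 0.062 = 0.322 V.

0.322 V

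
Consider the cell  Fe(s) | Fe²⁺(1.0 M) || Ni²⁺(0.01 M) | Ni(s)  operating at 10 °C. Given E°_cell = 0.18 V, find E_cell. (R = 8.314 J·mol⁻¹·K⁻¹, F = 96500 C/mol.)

0.124 V

Balancing electrons gives n = 2; the reaction quotient is Q = [Fe²⁺]/[Ni²⁺] = 100.
E = E° − (RT/nF) ln Q = 0.18 − (8.314×283)/(2×96500) × (4.605) = 0.180 − 0.056 = 0.124 V.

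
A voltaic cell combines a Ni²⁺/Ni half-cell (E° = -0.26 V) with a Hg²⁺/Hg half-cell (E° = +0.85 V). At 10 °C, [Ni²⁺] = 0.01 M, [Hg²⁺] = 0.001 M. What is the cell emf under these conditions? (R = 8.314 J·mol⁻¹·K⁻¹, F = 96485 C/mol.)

The Hg²⁺/Hg couple has the higher reduction potential and acts as the cathode, so E°_cell = +0.85 − (-0.26) = 1.11 V.
Balancing electrons gives n = 2; the reaction quotient is Q = [Ni²⁺]/[Hg²⁺] = 10.0.
E = E° − (RT/nF) ln Q = 1.11 − (8.314×283)/(2×96485) × (2.303) = 1.110 − 0.028 = 1.082 V.

1.08 V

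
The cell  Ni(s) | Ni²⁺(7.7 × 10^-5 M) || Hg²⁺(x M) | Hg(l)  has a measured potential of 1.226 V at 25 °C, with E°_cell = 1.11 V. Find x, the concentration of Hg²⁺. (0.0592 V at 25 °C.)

From the Nernst equation, log Q = n(E° − E)/0.0592 = 2(1.11 − 1.226)/0.0592 = -3.919, so Q = 1.21 × 10^-4.
With Q = [Ni²⁺]/[Hg²⁺] and the known concentrations, [Hg²⁺] in the denominator gives [Hg²⁺] = 0.64 M.

0.64 M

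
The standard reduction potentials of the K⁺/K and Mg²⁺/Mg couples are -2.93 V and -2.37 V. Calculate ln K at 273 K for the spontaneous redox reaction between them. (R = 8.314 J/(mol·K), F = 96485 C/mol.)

E°_cell = -2.37 − (-2.93) = 0.56 V, with n = 2 electrons transferred.
At equilibrium E = 0, so the Nernst equation gives ln K = nFE°/RT = (2)(96485)(0.56)/((8.314)(273)) = 47.61.

ln K = 47.6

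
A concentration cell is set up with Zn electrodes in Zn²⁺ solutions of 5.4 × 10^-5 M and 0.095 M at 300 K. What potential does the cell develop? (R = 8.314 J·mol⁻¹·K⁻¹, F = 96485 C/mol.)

Both half-cells are Zn²⁺/Zn, so E°_cell = 0. The concentrated side is the cathode; the cell reaction moves Zn²⁺ from high to low concentration with n = 2.
Q = [Zn²⁺]_dilute/[Zn²⁺]_conc = 5.4 × 10^-5/0.095 = 5.68 × 10^-4.
E = 0 − (RT/nF) ln Q = −((8.314×300)/(2×96485))(-7.473) = 0.0966 V.

0.097 V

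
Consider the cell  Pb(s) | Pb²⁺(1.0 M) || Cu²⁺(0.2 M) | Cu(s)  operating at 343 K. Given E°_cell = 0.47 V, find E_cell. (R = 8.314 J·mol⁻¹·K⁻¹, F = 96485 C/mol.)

0.446 V

Balancing electrons gives n = 2; the reaction quotient is Q = [Pb²⁺]/[Cu²⁺] = 5.00.
E = E° − (RT/nF) ln Q = 0.47 − (8.314×343)/(2×96485) × (1.609) = 0.470 − 0.024 = 0.446 V.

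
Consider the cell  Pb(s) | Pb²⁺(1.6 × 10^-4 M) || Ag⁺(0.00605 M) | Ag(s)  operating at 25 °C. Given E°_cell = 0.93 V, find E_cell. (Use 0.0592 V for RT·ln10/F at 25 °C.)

Balancing electrons gives n = 2; the reaction quotient is Q = [Pb²⁺]/[Ag⁺]^2 = 4.37.
At 25 °C, E = E° − (0.0592/n) log Q = 0.93 − (0.0592/2)(0.641) = 0.930 − 0.019 = 0.911 V.

0.911 V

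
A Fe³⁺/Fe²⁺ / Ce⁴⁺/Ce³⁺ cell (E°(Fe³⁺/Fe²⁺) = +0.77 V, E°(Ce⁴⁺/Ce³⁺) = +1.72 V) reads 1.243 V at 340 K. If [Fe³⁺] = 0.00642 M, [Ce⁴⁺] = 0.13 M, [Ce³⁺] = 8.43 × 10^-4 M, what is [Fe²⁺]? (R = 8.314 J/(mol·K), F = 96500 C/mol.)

0.92 M

From the Nernst equation, ln Q = nF(E° − E)/RT = 1×96500×(0.95 − 1.243)/(8.314×340) = -10.002, so Q = 4.53 × 10^-5.
With Q = [Fe³⁺]·[Ce³⁺]/([Fe²⁺]·[Ce⁴⁺]) and the known concentrations, [Fe²⁺] in the denominator gives [Fe²⁺] = 0.92 M.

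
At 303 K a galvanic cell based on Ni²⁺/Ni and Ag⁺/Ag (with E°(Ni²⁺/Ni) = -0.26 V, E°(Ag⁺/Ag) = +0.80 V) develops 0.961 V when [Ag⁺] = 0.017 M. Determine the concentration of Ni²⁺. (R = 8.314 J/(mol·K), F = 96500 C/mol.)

0.57 M

From the Nernst equation, ln Q = nF(E° − E)/RT = 2×96500×(1.06 − 0.961)/(8.314×303) = 7.585, so Q = 1970.
With Q = [Ni²⁺]/[Ag⁺]^2 and the known concentrations, [Ni²⁺] in the numerator gives [Ni²⁺] = 0.57 M.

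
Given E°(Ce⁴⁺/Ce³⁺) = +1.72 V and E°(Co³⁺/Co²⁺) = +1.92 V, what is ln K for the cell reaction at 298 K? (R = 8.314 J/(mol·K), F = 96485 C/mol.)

ln K = 7.8

E°_cell = +1.92 − (+1.72) = 0.20 V, with n = 1 electron transferred.
At equilibrium E = 0, so the Nernst equation gives ln K = nFE°/RT = (1)(96485)(0.20)/((8.314)(298)) = 7.79.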